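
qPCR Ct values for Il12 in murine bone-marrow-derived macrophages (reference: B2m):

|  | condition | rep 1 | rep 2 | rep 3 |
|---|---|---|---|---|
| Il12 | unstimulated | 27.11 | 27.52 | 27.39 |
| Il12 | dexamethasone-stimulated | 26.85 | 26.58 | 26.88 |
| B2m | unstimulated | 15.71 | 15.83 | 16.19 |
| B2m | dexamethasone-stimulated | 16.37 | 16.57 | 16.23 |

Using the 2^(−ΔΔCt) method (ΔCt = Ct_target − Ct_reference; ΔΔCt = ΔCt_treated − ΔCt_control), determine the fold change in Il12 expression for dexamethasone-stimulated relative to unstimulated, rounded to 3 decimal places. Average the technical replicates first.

2.071

Mean Ct: Il12 unstimulated 27.340; Il12 dexamethasone-stimulated 26.770; B2m unstimulated 15.910; B2m dexamethasone-stimulated 16.390
ΔCt(unstimulated) = 27.340 − 15.910 = 11.430
ΔCt(dexamethasone-stimulated) = 26.770 − 16.390 = 10.380
ΔΔCt = 10.380 − 11.430 = -1.050
Fold change = 2^(−(-1.050)) = 2^1.050 = 2.0705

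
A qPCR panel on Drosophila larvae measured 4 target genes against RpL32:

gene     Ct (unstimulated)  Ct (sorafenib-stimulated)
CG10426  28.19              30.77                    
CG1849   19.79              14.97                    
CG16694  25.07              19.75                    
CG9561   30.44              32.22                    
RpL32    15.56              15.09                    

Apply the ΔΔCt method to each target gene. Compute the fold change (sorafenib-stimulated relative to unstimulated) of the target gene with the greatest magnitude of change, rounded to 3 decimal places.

28.840

CG10426: ΔΔCt = (30.77−15.09) − (28.19−15.56) = 15.68 − 12.63 = 3.05; fold change = 2^-3.05 = 0.121
CG1849: ΔΔCt = (14.97−15.09) − (19.79−15.56) = -0.12 − 4.23 = -4.35; fold change = 2^4.35 = 20.393
CG16694: ΔΔCt = (19.75−15.09) − (25.07−15.56) = 4.66 − 9.51 = -4.85; fold change = 2^4.85 = 28.840
CG9561: ΔΔCt = (32.22−15.09) − (30.44−15.56) = 17.13 − 14.88 = 2.25; fold change = 2^-2.25 = 0.210
CG16694 has the largest |ΔΔCt| = 4.85.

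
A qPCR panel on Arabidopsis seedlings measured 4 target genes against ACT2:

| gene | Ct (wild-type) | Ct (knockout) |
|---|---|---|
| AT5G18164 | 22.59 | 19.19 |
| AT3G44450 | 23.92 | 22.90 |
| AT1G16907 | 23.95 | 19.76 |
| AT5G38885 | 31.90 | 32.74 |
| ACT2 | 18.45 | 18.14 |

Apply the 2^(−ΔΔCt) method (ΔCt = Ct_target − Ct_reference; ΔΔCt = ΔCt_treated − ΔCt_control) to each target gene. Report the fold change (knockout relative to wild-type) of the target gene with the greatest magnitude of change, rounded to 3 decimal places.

14.723

AT5G18164: ΔΔCt = (19.19−18.14) − (22.59−18.45) = 1.05 − 4.14 = -3.09; fold change = 2^3.09 = 8.515
AT3G44450: ΔΔCt = (22.90−18.14) − (23.92−18.45) = 4.76 − 5.47 = -0.71; fold change = 2^0.71 = 1.636
AT1G16907: ΔΔCt = (19.76−18.14) − (23.95−18.45) = 1.62 − 5.50 = -3.88; fold change = 2^3.88 = 14.723
AT5G38885: ΔΔCt = (32.74−18.14) − (31.90−18.45) = 14.60 − 13.45 = 1.15; fold change = 2^-1.15 = 0.451
AT1G16907 has the largest |ΔΔCt| = 3.88.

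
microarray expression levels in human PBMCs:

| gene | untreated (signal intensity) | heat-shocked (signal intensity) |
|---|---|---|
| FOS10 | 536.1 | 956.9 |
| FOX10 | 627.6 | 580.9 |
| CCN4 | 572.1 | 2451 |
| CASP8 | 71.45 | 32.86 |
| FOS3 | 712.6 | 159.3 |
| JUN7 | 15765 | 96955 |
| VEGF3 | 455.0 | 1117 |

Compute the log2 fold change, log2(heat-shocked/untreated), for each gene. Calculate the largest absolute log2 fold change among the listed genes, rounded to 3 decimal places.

log2(956.9/536.1) = 0.836  (FOS10)
log2(580.9/627.6) = -0.112  (FOX10)
log2(2451/572.1) = 2.099  (CCN4)
log2(32.86/71.45) = -1.121  (CASP8)
log2(159.3/712.6) = -2.161  (FOS3)
log2(96955/15765) = 2.621  (JUN7)
log2(1117/455.0) = 1.296  (VEGF3)
The largest magnitude belongs to JUN7.

2.621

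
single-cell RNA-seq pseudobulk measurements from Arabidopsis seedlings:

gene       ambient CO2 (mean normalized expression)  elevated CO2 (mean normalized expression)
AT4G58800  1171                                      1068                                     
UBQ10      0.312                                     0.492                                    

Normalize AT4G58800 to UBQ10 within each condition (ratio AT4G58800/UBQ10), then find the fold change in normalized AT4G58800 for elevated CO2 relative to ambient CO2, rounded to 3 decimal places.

0.578

AT4G58800/UBQ10 (ambient CO2) = 1171 / 0.312 = 3753.2
AT4G58800/UBQ10 (elevated CO2) = 1068 / 0.492 = 2170.7
Fold change = 2170.7 / 3753.2 = 0.5784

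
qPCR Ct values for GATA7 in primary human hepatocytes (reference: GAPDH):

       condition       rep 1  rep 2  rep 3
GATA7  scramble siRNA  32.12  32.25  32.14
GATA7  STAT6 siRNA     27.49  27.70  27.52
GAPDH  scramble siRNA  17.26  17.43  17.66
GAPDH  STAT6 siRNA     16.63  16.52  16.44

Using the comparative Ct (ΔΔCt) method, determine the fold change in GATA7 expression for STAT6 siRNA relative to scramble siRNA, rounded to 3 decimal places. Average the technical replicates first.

12.817

Mean Ct: GATA7 scramble siRNA 32.170; GATA7 STAT6 siRNA 27.570; GAPDH scramble siRNA 17.450; GAPDH STAT6 siRNA 16.530
ΔCt(scramble siRNA) = 32.170 − 17.450 = 14.720
ΔCt(STAT6 siRNA) = 27.570 − 16.530 = 11.040
ΔΔCt = 11.040 − 14.720 = -3.680
Fold change = 2^(−(-3.680)) = 2^3.680 = 12.8171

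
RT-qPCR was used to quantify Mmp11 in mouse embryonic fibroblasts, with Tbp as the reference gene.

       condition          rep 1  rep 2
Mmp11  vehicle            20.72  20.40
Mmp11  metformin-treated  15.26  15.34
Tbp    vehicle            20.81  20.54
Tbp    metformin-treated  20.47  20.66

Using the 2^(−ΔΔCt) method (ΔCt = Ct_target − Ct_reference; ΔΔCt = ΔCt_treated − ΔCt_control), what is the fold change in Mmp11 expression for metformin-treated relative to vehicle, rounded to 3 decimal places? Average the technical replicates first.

Mean Ct: Mmp11 vehicle 20.560; Mmp11 metformin-treated 15.300; Tbp vehicle 20.675; Tbp metformin-treated 20.565
ΔCt(vehicle) = 20.560 − 20.675 = -0.115
ΔCt(metformin-treated) = 15.300 − 20.565 = -5.265
ΔΔCt = -5.265 − (-0.115) = -5.150
Fold change = 2^(−(-5.150)) = 2^5.150 = 35.5062

35.506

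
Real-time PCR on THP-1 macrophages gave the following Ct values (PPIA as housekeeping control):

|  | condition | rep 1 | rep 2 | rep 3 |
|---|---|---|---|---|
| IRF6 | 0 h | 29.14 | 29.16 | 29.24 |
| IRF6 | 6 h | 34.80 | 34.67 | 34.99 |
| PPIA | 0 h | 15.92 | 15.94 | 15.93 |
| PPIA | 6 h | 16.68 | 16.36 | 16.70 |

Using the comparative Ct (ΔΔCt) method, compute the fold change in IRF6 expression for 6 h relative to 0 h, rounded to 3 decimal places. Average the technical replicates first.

Mean Ct: IRF6 0 h 29.180; IRF6 6 h 34.820; PPIA 0 h 15.930; PPIA 6 h 16.580
ΔCt(0 h) = 29.180 − 15.930 = 13.250
ΔCt(6 h) = 34.820 − 16.580 = 18.240
ΔΔCt = 18.240 − 13.250 = 4.990
Fold change = 2^(−4.990) = 0.0315

0.031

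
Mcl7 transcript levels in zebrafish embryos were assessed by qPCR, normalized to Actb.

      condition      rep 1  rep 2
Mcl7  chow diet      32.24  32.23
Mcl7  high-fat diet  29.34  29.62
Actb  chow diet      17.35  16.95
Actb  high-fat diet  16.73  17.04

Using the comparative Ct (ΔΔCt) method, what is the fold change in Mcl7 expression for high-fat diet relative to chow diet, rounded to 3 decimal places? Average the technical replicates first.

5.618

Mean Ct: Mcl7 chow diet 32.235; Mcl7 high-fat diet 29.480; Actb chow diet 17.150; Actb high-fat diet 16.885
ΔCt(chow diet) = 32.235 − 17.150 = 15.085
ΔCt(high-fat diet) = 29.480 − 16.885 = 12.595
ΔΔCt = 12.595 − 15.085 = -2.490
Fold change = 2^(−(-2.490)) = 2^2.490 = 5.6178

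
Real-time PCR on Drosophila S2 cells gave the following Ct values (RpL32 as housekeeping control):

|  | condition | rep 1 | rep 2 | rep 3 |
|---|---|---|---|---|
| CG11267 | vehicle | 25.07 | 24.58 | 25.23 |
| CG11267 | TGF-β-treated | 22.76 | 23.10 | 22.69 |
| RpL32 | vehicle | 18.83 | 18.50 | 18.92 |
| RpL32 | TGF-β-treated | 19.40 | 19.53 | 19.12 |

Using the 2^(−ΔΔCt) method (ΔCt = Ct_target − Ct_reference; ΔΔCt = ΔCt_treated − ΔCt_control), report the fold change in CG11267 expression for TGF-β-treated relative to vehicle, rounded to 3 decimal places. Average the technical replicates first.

Mean Ct: CG11267 vehicle 24.960; CG11267 TGF-β-treated 22.850; RpL32 vehicle 18.750; RpL32 TGF-β-treated 19.350
ΔCt(vehicle) = 24.960 − 18.750 = 6.210
ΔCt(TGF-β-treated) = 22.850 − 19.350 = 3.500
ΔΔCt = 3.500 − 6.210 = -2.710
Fold change = 2^(−(-2.710)) = 2^2.710 = 6.5432

6.543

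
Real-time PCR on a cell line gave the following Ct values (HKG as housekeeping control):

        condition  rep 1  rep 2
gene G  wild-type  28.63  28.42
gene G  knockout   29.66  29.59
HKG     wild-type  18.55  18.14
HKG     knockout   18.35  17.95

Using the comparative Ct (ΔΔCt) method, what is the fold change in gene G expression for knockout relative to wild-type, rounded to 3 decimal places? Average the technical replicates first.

Mean Ct: gene G wild-type 28.525; gene G knockout 29.625; HKG wild-type 18.345; HKG knockout 18.150
ΔCt(wild-type) = 28.525 − 18.345 = 10.180
ΔCt(knockout) = 29.625 − 18.150 = 11.475
ΔΔCt = 11.475 − 10.180 = 1.295
Fold change = 2^(−1.295) = 0.4075

0.408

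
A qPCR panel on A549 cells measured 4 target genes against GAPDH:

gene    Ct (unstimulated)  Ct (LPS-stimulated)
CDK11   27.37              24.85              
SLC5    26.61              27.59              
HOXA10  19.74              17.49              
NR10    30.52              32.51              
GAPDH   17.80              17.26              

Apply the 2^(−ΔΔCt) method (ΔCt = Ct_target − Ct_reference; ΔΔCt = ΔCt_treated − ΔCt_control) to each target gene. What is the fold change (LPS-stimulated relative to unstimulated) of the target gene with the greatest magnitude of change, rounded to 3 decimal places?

0.173

CDK11: ΔΔCt = (24.85−17.26) − (27.37−17.80) = 7.59 − 9.57 = -1.98; fold change = 2^1.98 = 3.945
SLC5: ΔΔCt = (27.59−17.26) − (26.61−17.80) = 10.33 − 8.81 = 1.52; fold change = 2^-1.52 = 0.349
HOXA10: ΔΔCt = (17.49−17.26) − (19.74−17.80) = 0.23 − 1.94 = -1.71; fold change = 2^1.71 = 3.272
NR10: ΔΔCt = (32.51−17.26) − (30.52−17.80) = 15.25 − 12.72 = 2.53; fold change = 2^-2.53 = 0.173
NR10 has the largest |ΔΔCt| = 2.53.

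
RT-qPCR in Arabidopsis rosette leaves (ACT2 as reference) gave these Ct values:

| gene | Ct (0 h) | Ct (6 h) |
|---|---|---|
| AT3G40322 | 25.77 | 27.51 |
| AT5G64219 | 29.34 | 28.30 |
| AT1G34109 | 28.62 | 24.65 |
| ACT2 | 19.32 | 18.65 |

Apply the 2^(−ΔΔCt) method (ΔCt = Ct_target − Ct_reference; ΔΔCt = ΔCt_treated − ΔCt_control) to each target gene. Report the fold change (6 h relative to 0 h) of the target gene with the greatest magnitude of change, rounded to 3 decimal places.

9.849

AT3G40322: ΔΔCt = (27.51−18.65) − (25.77−19.32) = 8.86 − 6.45 = 2.41; fold change = 2^-2.41 = 0.188
AT5G64219: ΔΔCt = (28.30−18.65) − (29.34−19.32) = 9.65 − 10.02 = -0.37; fold change = 2^0.37 = 1.292
AT1G34109: ΔΔCt = (24.65−18.65) − (28.62−19.32) = 6.00 − 9.30 = -3.30; fold change = 2^3.30 = 9.849
AT1G34109 has the largest |ΔΔCt| = 3.30.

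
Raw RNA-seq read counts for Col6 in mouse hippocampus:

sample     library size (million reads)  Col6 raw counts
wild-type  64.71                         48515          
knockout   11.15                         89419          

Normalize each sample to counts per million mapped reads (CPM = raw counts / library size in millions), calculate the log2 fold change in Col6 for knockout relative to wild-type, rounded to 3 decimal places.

3.419

CPM(wild-type) = 48515 / 64.71 = 749.7296
CPM(knockout) = 89419 / 11.15 = 8019.6413
Fold change = 8019.6413 / 749.7296 = 10.69671
log2(10.69671) = 3.4191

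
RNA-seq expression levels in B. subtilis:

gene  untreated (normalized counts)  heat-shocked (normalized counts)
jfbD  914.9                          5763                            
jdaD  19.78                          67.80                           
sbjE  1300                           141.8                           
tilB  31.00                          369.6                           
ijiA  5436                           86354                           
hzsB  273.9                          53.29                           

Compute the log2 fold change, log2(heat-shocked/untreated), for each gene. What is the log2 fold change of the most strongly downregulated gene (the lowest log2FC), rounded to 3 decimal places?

log2(5763/914.9) = 2.655  (jfbD)
log2(67.80/19.78) = 1.777  (jdaD)
log2(141.8/1300) = -3.197  (sbjE)
log2(369.6/31.00) = 3.576  (tilB)
log2(86354/5436) = 3.990  (ijiA)
log2(53.29/273.9) = -2.362  (hzsB)
sbjE is most strongly downregulated.

-3.197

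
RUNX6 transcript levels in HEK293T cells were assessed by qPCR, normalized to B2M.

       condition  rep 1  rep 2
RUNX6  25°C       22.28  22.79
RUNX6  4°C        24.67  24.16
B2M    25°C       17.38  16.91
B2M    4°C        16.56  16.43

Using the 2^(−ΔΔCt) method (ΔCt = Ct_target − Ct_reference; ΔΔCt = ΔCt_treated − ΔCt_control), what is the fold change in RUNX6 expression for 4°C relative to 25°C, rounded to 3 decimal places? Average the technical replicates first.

0.173

Mean Ct: RUNX6 25°C 22.535; RUNX6 4°C 24.415; B2M 25°C 17.145; B2M 4°C 16.495
ΔCt(25°C) = 22.535 − 17.145 = 5.390
ΔCt(4°C) = 24.415 − 16.495 = 7.920
ΔΔCt = 7.920 − 5.390 = 2.530
Fold change = 2^(−2.530) = 0.1731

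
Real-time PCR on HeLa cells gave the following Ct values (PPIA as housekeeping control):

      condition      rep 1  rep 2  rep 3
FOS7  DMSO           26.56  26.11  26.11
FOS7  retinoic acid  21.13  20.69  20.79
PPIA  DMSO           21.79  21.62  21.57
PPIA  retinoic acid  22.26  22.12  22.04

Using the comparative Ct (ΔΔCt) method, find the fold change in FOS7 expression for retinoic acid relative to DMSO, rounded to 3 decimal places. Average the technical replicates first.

Mean Ct: FOS7 DMSO 26.260; FOS7 retinoic acid 20.870; PPIA DMSO 21.660; PPIA retinoic acid 22.140
ΔCt(DMSO) = 26.260 − 21.660 = 4.600
ΔCt(retinoic acid) = 20.870 − 22.140 = -1.270
ΔΔCt = -1.270 − 4.600 = -5.870
Fold change = 2^(−(-5.870)) = 2^5.870 = 58.4852

58.485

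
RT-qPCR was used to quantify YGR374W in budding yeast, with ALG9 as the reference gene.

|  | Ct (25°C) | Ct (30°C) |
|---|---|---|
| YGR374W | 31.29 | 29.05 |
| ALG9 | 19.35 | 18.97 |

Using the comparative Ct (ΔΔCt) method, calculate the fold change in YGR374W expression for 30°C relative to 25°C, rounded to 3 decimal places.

3.630

ΔCt(25°C) = 31.290 − 19.350 = 11.940
ΔCt(30°C) = 29.050 − 18.970 = 10.080
ΔΔCt = 10.080 − 11.940 = -1.860
Fold change = 2^(−(-1.860)) = 2^1.860 = 3.6301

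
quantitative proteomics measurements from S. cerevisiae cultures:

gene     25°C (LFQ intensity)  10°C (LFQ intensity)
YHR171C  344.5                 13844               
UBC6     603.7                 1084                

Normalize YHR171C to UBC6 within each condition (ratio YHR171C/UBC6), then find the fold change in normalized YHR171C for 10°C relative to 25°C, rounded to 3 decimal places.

22.380

YHR171C/UBC6 (25°C) = 344.5 / 603.7 = 0.57065
YHR171C/UBC6 (10°C) = 13844 / 1084 = 12.771
Fold change = 12.771 / 0.57065 = 22.3802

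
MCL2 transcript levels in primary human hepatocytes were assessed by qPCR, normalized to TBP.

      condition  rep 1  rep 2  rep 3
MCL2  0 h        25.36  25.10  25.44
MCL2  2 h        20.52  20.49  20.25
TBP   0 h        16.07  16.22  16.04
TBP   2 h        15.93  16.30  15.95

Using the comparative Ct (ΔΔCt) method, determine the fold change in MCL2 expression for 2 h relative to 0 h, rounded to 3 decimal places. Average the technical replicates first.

Mean Ct: MCL2 0 h 25.300; MCL2 2 h 20.420; TBP 0 h 16.110; TBP 2 h 16.060
ΔCt(0 h) = 25.300 − 16.110 = 9.190
ΔCt(2 h) = 20.420 − 16.060 = 4.360
ΔΔCt = 4.360 − 9.190 = -4.830
Fold change = 2^(−(-4.830)) = 2^4.830 = 28.4430

28.443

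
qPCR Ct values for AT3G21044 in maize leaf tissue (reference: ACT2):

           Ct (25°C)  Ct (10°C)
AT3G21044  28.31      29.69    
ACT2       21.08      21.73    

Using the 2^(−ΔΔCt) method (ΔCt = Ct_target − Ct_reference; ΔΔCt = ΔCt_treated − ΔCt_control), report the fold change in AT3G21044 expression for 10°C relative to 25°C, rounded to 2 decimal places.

0.60

ΔCt(25°C) = 28.310 − 21.080 = 7.230
ΔCt(10°C) = 29.690 − 21.730 = 7.960
ΔΔCt = 7.960 − 7.230 = 0.730
Fold change = 2^(−0.730) = 0.603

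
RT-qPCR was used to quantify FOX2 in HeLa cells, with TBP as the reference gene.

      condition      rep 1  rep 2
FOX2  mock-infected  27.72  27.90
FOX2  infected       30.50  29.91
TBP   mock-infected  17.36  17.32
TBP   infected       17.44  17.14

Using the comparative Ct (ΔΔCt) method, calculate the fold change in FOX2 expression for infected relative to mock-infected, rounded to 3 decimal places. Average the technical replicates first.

Mean Ct: FOX2 mock-infected 27.810; FOX2 infected 30.205; TBP mock-infected 17.340; TBP infected 17.290
ΔCt(mock-infected) = 27.810 − 17.340 = 10.470
ΔCt(infected) = 30.205 − 17.290 = 12.915
ΔΔCt = 12.915 − 10.470 = 2.445
Fold change = 2^(−2.445) = 0.1836

0.184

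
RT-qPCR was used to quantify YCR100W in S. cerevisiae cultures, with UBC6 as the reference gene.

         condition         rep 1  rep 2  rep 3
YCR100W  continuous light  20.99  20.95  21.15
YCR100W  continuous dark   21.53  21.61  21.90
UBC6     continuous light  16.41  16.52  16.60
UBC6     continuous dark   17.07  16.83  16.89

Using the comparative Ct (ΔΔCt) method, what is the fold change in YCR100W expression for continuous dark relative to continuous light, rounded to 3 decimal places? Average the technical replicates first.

Mean Ct: YCR100W continuous light 21.030; YCR100W continuous dark 21.680; UBC6 continuous light 16.510; UBC6 continuous dark 16.930
ΔCt(continuous light) = 21.030 − 16.510 = 4.520
ΔCt(continuous dark) = 21.680 − 16.930 = 4.750
ΔΔCt = 4.750 − 4.520 = 0.230
Fold change = 2^(−0.230) = 0.8526

0.853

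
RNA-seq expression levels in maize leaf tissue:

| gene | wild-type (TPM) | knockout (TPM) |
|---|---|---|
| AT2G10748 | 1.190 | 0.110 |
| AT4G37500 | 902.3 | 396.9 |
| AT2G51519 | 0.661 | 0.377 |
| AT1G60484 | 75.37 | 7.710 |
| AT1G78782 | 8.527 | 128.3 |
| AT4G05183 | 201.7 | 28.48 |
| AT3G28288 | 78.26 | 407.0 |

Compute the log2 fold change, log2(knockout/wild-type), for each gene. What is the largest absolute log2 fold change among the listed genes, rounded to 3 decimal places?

log2(0.110/1.190) = -3.435  (AT2G10748)
log2(396.9/902.3) = -1.185  (AT4G37500)
log2(0.377/0.661) = -0.810  (AT2G51519)
log2(7.710/75.37) = -3.289  (AT1G60484)
log2(128.3/8.527) = 3.911  (AT1G78782)
log2(28.48/201.7) = -2.824  (AT4G05183)
log2(407.0/78.26) = 2.379  (AT3G28288)
The largest magnitude belongs to AT1G78782.

3.911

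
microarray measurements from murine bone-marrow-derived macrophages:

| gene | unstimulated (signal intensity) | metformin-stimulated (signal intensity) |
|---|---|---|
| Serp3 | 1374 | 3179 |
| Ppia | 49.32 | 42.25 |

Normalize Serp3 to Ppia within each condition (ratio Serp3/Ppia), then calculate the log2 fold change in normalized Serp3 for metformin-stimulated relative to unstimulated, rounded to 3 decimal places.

1.433

Serp3/Ppia (unstimulated) = 1374 / 49.32 = 27.859
Serp3/Ppia (metformin-stimulated) = 3179 / 42.25 = 75.243
Fold change = 75.243 / 27.859 = 2.7008
log2(2.7008) = 1.4334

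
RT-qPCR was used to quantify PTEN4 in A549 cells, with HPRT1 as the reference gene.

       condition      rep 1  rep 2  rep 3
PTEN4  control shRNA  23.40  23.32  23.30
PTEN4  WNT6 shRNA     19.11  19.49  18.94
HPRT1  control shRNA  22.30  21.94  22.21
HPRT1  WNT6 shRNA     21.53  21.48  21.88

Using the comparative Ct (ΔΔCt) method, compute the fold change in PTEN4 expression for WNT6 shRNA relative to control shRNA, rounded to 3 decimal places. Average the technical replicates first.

12.467

Mean Ct: PTEN4 control shRNA 23.340; PTEN4 WNT6 shRNA 19.180; HPRT1 control shRNA 22.150; HPRT1 WNT6 shRNA 21.630
ΔCt(control shRNA) = 23.340 − 22.150 = 1.190
ΔCt(WNT6 shRNA) = 19.180 − 21.630 = -2.450
ΔΔCt = -2.450 − 1.190 = -3.640
Fold change = 2^(−(-3.640)) = 2^3.640 = 12.4666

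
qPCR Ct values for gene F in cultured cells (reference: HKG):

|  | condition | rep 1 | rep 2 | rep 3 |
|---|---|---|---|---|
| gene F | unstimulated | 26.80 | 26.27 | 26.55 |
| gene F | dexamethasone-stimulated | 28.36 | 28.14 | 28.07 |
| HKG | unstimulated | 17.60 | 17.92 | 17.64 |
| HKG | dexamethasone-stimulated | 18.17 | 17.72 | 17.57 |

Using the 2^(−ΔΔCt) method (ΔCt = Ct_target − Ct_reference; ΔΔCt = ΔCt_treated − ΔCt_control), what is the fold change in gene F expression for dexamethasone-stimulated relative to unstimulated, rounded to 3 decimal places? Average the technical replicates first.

Mean Ct: gene F unstimulated 26.540; gene F dexamethasone-stimulated 28.190; HKG unstimulated 17.720; HKG dexamethasone-stimulated 17.820
ΔCt(unstimulated) = 26.540 − 17.720 = 8.820
ΔCt(dexamethasone-stimulated) = 28.190 − 17.820 = 10.370
ΔΔCt = 10.370 − 8.820 = 1.550
Fold change = 2^(−1.550) = 0.3415

0.342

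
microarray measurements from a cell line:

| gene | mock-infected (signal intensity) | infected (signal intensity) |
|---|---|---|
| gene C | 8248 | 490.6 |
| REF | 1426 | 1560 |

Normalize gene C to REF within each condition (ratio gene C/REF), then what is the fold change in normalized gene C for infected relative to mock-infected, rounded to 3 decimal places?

gene C/REF (mock-infected) = 8248 / 1426 = 5.784
gene C/REF (infected) = 490.6 / 1560 = 0.31449
Fold change = 0.31449 / 5.784 = 0.0544

0.054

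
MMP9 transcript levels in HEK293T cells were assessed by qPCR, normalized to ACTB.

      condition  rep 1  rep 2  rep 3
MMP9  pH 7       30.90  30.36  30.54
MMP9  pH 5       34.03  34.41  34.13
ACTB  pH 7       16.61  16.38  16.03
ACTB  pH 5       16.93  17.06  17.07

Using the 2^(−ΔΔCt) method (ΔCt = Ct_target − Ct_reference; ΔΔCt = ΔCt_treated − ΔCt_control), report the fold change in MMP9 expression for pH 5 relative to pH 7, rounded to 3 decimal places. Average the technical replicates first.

Mean Ct: MMP9 pH 7 30.600; MMP9 pH 5 34.190; ACTB pH 7 16.340; ACTB pH 5 17.020
ΔCt(pH 7) = 30.600 − 16.340 = 14.260
ΔCt(pH 5) = 34.190 − 17.020 = 17.170
ΔΔCt = 17.170 − 14.260 = 2.910
Fold change = 2^(−2.910) = 0.1330

0.133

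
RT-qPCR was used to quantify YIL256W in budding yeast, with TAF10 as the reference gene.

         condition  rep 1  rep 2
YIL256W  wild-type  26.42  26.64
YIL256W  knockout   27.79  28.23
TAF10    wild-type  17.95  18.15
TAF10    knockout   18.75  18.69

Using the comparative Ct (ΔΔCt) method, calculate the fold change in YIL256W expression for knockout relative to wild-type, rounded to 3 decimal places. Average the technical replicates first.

0.570

Mean Ct: YIL256W wild-type 26.530; YIL256W knockout 28.010; TAF10 wild-type 18.050; TAF10 knockout 18.720
ΔCt(wild-type) = 26.530 − 18.050 = 8.480
ΔCt(knockout) = 28.010 − 18.720 = 9.290
ΔΔCt = 9.290 − 8.480 = 0.810
Fold change = 2^(−0.810) = 0.5704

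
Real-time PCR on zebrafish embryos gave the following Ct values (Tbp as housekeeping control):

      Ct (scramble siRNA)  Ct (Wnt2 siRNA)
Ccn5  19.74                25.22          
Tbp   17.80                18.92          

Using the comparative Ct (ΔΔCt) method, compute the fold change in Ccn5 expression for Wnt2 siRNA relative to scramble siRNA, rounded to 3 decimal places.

ΔCt(scramble siRNA) = 19.740 − 17.800 = 1.940
ΔCt(Wnt2 siRNA) = 25.220 − 18.920 = 6.300
ΔΔCt = 6.300 − 1.940 = 4.360
Fold change = 2^(−4.360) = 0.0487

0.049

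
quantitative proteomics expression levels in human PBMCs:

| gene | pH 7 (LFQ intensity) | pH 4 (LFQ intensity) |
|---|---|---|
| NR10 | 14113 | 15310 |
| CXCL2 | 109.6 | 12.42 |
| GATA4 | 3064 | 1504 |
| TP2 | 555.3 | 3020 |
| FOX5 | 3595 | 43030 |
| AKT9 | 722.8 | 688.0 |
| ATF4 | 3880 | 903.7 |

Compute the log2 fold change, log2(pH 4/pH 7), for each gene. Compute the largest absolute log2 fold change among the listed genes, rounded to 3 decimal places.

3.581

log2(15310/14113) = 0.117  (NR10)
log2(12.42/109.6) = -3.142  (CXCL2)
log2(1504/3064) = -1.027  (GATA4)
log2(3020/555.3) = 2.443  (TP2)
log2(43030/3595) = 3.581  (FOX5)
log2(688.0/722.8) = -0.071  (AKT9)
log2(903.7/3880) = -2.102  (ATF4)
The largest magnitude belongs to FOX5.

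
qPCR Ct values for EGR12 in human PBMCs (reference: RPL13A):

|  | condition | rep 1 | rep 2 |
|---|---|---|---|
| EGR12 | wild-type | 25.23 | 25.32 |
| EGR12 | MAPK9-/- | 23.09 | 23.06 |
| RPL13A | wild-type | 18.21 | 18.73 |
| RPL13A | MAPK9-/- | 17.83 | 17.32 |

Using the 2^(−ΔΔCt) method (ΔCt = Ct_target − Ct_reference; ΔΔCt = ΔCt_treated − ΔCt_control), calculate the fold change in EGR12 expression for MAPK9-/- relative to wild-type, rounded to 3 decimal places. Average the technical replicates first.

Mean Ct: EGR12 wild-type 25.275; EGR12 MAPK9-/- 23.075; RPL13A wild-type 18.470; RPL13A MAPK9-/- 17.575
ΔCt(wild-type) = 25.275 − 18.470 = 6.805
ΔCt(MAPK9-/-) = 23.075 − 17.575 = 5.500
ΔΔCt = 5.500 − 6.805 = -1.305
Fold change = 2^(−(-1.305)) = 2^1.305 = 2.4708

2.471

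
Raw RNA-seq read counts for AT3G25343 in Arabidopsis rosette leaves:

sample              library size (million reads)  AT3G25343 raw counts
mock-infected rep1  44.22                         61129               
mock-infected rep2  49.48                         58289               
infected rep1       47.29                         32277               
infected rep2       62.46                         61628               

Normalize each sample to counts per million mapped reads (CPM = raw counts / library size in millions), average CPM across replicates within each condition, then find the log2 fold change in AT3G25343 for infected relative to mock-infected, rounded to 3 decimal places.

CPM(mock-infected rep1) = 61129 / 44.22 = 1382.3835
CPM(mock-infected rep2) = 58289 / 49.48 = 1178.0315
CPM(infected rep1) = 32277 / 47.29 = 682.5333
CPM(infected rep2) = 61628 / 62.46 = 986.6795
mean CPM(mock-infected) = 1280.2075; mean CPM(infected) = 834.6064
Fold change = 834.6064 / 1280.2075 = 0.65193
log2(0.65193) = -0.6172

-0.617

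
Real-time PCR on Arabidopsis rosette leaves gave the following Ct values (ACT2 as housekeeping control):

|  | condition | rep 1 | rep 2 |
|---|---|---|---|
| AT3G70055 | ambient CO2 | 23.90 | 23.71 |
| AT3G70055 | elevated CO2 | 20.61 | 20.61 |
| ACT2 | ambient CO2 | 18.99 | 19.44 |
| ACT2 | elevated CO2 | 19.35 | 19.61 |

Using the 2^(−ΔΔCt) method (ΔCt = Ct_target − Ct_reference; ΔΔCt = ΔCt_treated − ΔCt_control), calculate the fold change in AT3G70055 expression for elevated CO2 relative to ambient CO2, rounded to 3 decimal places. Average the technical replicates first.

11.004

Mean Ct: AT3G70055 ambient CO2 23.805; AT3G70055 elevated CO2 20.610; ACT2 ambient CO2 19.215; ACT2 elevated CO2 19.480
ΔCt(ambient CO2) = 23.805 − 19.215 = 4.590
ΔCt(elevated CO2) = 20.610 − 19.480 = 1.130
ΔΔCt = 1.130 − 4.590 = -3.460
Fold change = 2^(−(-3.460)) = 2^3.460 = 11.0043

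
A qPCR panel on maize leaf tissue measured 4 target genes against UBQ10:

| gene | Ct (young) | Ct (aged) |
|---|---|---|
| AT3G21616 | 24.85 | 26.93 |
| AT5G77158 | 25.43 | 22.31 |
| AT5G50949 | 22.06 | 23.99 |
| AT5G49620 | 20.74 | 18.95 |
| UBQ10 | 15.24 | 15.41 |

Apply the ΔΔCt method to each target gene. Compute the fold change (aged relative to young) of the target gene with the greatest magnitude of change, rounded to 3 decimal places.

9.781

AT3G21616: ΔΔCt = (26.93−15.41) − (24.85−15.24) = 11.52 − 9.61 = 1.91; fold change = 2^-1.91 = 0.266
AT5G77158: ΔΔCt = (22.31−15.41) − (25.43−15.24) = 6.90 − 10.19 = -3.29; fold change = 2^3.29 = 9.781
AT5G50949: ΔΔCt = (23.99−15.41) − (22.06−15.24) = 8.58 − 6.82 = 1.76; fold change = 2^-1.76 = 0.295
AT5G49620: ΔΔCt = (18.95−15.41) − (20.74−15.24) = 3.54 − 5.50 = -1.96; fold change = 2^1.96 = 3.891
AT5G77158 has the largest |ΔΔCt| = 3.29.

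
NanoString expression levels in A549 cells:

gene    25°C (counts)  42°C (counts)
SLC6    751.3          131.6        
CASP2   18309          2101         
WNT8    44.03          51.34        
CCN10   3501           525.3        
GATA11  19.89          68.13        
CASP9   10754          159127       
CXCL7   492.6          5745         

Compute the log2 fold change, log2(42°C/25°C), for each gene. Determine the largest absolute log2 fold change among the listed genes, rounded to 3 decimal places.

log2(131.6/751.3) = -2.513  (SLC6)
log2(2101/18309) = -3.123  (CASP2)
log2(51.34/44.03) = 0.222  (WNT8)
log2(525.3/3501) = -2.737  (CCN10)
log2(68.13/19.89) = 1.776  (GATA11)
log2(159127/10754) = 3.887  (CASP9)
log2(5745/492.6) = 3.544  (CXCL7)
The largest magnitude belongs to CASP9.

3.887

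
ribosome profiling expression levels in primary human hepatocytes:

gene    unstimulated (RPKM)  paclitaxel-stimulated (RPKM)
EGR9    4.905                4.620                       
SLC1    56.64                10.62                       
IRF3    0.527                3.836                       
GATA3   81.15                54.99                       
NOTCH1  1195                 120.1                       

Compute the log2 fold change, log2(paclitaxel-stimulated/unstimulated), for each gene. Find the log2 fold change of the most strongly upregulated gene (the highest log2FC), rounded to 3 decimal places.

2.864

log2(4.620/4.905) = -0.086  (EGR9)
log2(10.62/56.64) = -2.415  (SLC1)
log2(3.836/0.527) = 2.864  (IRF3)
log2(54.99/81.15) = -0.561  (GATA3)
log2(120.1/1195) = -3.315  (NOTCH1)
IRF3 is most strongly upregulated.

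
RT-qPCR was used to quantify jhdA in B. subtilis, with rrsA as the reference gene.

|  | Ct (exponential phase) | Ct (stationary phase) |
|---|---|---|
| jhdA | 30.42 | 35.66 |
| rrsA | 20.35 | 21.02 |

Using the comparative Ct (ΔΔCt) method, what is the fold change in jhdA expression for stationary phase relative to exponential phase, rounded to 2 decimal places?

0.04

ΔCt(exponential phase) = 30.420 − 20.350 = 10.070
ΔCt(stationary phase) = 35.660 − 21.020 = 14.640
ΔΔCt = 14.640 − 10.070 = 4.570
Fold change = 2^(−4.570) = 0.042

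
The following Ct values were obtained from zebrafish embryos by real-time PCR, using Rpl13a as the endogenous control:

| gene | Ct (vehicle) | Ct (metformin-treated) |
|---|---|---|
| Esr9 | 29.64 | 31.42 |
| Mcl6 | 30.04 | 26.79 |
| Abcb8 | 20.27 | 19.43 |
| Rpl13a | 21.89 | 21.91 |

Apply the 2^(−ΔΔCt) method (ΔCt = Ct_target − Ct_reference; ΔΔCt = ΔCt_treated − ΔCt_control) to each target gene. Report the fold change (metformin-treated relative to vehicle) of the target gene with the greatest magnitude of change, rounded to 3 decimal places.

9.646

Esr9: ΔΔCt = (31.42−21.91) − (29.64−21.89) = 9.51 − 7.75 = 1.76; fold change = 2^-1.76 = 0.295
Mcl6: ΔΔCt = (26.79−21.91) − (30.04−21.89) = 4.88 − 8.15 = -3.27; fold change = 2^3.27 = 9.646
Abcb8: ΔΔCt = (19.43−21.91) − (20.27−21.89) = -2.48 − (-1.62) = -0.86; fold change = 2^0.86 = 1.815
Mcl6 has the largest |ΔΔCt| = 3.27.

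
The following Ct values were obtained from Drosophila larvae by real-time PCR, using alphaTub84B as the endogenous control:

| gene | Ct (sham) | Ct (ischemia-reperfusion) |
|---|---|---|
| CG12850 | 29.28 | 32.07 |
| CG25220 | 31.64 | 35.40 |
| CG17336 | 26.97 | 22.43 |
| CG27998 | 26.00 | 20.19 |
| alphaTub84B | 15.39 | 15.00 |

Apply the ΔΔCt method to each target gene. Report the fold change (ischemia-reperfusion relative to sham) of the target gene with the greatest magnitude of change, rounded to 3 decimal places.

42.814

CG12850: ΔΔCt = (32.07−15.00) − (29.28−15.39) = 17.07 − 13.89 = 3.18; fold change = 2^-3.18 = 0.110
CG25220: ΔΔCt = (35.40−15.00) − (31.64−15.39) = 20.40 − 16.25 = 4.15; fold change = 2^-4.15 = 0.056
CG17336: ΔΔCt = (22.43−15.00) − (26.97−15.39) = 7.43 − 11.58 = -4.15; fold change = 2^4.15 = 17.753
CG27998: ΔΔCt = (20.19−15.00) − (26.00−15.39) = 5.19 − 10.61 = -5.42; fold change = 2^5.42 = 42.814
CG27998 has the largest |ΔΔCt| = 5.42.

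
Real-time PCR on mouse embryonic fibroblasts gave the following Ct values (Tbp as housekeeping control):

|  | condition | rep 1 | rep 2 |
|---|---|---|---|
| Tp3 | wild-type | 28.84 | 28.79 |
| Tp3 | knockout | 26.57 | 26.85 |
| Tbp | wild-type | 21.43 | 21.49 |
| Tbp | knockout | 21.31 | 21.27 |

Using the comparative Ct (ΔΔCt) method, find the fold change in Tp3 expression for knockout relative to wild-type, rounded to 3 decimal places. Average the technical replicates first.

Mean Ct: Tp3 wild-type 28.815; Tp3 knockout 26.710; Tbp wild-type 21.460; Tbp knockout 21.290
ΔCt(wild-type) = 28.815 − 21.460 = 7.355
ΔCt(knockout) = 26.710 − 21.290 = 5.420
ΔΔCt = 5.420 − 7.355 = -1.935
Fold change = 2^(−(-1.935)) = 2^1.935 = 3.8238

3.824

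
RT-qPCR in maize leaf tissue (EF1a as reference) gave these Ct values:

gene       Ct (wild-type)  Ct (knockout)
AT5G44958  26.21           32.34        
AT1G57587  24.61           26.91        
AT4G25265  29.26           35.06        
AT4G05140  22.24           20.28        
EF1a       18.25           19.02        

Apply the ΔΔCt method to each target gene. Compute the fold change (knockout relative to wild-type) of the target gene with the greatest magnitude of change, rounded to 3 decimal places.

AT5G44958: ΔΔCt = (32.34−19.02) − (26.21−18.25) = 13.32 − 7.96 = 5.36; fold change = 2^-5.36 = 0.024
AT1G57587: ΔΔCt = (26.91−19.02) − (24.61−18.25) = 7.89 − 6.36 = 1.53; fold change = 2^-1.53 = 0.346
AT4G25265: ΔΔCt = (35.06−19.02) − (29.26−18.25) = 16.04 − 11.01 = 5.03; fold change = 2^-5.03 = 0.031
AT4G05140: ΔΔCt = (20.28−19.02) − (22.24−18.25) = 1.26 − 3.99 = -2.73; fold change = 2^2.73 = 6.635
AT5G44958 has the largest |ΔΔCt| = 5.36.

0.024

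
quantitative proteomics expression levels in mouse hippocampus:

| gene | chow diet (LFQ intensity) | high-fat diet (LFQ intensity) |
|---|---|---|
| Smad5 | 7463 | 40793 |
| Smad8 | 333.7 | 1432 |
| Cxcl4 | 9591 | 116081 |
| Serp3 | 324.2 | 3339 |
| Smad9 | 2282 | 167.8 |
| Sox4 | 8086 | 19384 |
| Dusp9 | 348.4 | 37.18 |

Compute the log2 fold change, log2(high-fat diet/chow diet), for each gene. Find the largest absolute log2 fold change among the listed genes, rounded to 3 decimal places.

3.765

log2(40793/7463) = 2.450  (Smad5)
log2(1432/333.7) = 2.101  (Smad8)
log2(116081/9591) = 3.597  (Cxcl4)
log2(3339/324.2) = 3.364  (Serp3)
log2(167.8/2282) = -3.765  (Smad9)
log2(19384/8086) = 1.261  (Sox4)
log2(37.18/348.4) = -3.228  (Dusp9)
The largest magnitude belongs to Smad9.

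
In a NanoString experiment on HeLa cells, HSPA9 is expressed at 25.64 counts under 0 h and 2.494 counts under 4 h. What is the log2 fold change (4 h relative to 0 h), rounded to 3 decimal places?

-3.362

Fold change = 2.494 / 25.64 = 0.0973
log2(0.0973) = -3.3619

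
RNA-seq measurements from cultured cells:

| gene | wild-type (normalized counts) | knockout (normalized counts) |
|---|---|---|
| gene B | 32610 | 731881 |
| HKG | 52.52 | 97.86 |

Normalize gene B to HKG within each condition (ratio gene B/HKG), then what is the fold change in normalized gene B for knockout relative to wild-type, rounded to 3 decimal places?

12.045

gene B/HKG (wild-type) = 32610 / 52.52 = 620.91
gene B/HKG (knockout) = 731881 / 97.86 = 7478.9
Fold change = 7478.9 / 620.91 = 12.0451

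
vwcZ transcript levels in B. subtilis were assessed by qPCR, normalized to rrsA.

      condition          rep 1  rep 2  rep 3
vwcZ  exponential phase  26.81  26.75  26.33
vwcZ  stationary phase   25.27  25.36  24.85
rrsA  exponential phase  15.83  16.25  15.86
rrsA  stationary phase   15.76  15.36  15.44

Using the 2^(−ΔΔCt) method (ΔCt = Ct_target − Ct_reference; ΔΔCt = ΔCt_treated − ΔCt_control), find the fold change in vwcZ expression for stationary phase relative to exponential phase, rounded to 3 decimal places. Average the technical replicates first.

2.014

Mean Ct: vwcZ exponential phase 26.630; vwcZ stationary phase 25.160; rrsA exponential phase 15.980; rrsA stationary phase 15.520
ΔCt(exponential phase) = 26.630 − 15.980 = 10.650
ΔCt(stationary phase) = 25.160 − 15.520 = 9.640
ΔΔCt = 9.640 − 10.650 = -1.010
Fold change = 2^(−(-1.010)) = 2^1.010 = 2.0139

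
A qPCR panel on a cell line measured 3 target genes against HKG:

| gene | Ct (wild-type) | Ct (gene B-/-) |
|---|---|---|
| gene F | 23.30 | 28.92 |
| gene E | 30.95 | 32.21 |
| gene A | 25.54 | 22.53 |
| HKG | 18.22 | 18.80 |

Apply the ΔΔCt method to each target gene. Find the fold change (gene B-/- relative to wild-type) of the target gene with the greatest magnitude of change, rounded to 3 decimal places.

gene F: ΔΔCt = (28.92−18.80) − (23.30−18.22) = 10.12 − 5.08 = 5.04; fold change = 2^-5.04 = 0.030
gene E: ΔΔCt = (32.21−18.80) − (30.95−18.22) = 13.41 − 12.73 = 0.68; fold change = 2^-0.68 = 0.624
gene A: ΔΔCt = (22.53−18.80) − (25.54−18.22) = 3.73 − 7.32 = -3.59; fold change = 2^3.59 = 12.042
gene F has the largest |ΔΔCt| = 5.04.

0.030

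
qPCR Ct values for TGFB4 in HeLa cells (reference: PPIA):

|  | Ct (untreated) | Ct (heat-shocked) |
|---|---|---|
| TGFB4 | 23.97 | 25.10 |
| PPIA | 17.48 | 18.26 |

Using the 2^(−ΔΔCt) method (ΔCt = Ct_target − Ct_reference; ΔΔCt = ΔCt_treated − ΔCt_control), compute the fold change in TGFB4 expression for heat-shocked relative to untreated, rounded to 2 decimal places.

ΔCt(untreated) = 23.970 − 17.480 = 6.490
ΔCt(heat-shocked) = 25.100 − 18.260 = 6.840
ΔΔCt = 6.840 − 6.490 = 0.350
Fold change = 2^(−0.350) = 0.785

0.78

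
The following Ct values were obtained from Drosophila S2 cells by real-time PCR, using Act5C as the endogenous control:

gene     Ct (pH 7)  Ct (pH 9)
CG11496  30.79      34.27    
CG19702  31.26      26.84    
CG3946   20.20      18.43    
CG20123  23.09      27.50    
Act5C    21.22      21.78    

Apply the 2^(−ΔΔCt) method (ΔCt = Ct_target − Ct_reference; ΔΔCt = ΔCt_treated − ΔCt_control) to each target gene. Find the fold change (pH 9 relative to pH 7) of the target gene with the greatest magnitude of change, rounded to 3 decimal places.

31.559

CG11496: ΔΔCt = (34.27−21.78) − (30.79−21.22) = 12.49 − 9.57 = 2.92; fold change = 2^-2.92 = 0.132
CG19702: ΔΔCt = (26.84−21.78) − (31.26−21.22) = 5.06 − 10.04 = -4.98; fold change = 2^4.98 = 31.559
CG3946: ΔΔCt = (18.43−21.78) − (20.20−21.22) = -3.35 − (-1.02) = -2.33; fold change = 2^2.33 = 5.028
CG20123: ΔΔCt = (27.50−21.78) − (23.09−21.22) = 5.72 − 1.87 = 3.85; fold change = 2^-3.85 = 0.069
CG19702 has the largest |ΔΔCt| = 4.98.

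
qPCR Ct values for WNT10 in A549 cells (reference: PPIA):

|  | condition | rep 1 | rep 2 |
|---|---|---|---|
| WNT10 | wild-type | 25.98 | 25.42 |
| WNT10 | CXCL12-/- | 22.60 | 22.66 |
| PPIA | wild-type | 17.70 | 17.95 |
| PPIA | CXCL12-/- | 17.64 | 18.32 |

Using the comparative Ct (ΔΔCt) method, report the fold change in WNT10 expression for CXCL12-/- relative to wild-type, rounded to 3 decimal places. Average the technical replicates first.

9.350

Mean Ct: WNT10 wild-type 25.700; WNT10 CXCL12-/- 22.630; PPIA wild-type 17.825; PPIA CXCL12-/- 17.980
ΔCt(wild-type) = 25.700 − 17.825 = 7.875
ΔCt(CXCL12-/-) = 22.630 − 17.980 = 4.650
ΔΔCt = 4.650 − 7.875 = -3.225
Fold change = 2^(−(-3.225)) = 2^3.225 = 9.3502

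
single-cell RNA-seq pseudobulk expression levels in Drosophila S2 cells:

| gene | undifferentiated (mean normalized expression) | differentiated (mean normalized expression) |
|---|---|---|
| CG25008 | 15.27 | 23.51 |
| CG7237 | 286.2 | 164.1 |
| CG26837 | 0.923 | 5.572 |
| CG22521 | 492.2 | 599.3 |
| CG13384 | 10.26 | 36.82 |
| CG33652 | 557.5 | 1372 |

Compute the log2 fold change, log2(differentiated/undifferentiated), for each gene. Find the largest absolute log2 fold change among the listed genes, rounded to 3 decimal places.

2.594

log2(23.51/15.27) = 0.623  (CG25008)
log2(164.1/286.2) = -0.802  (CG7237)
log2(5.572/0.923) = 2.594  (CG26837)
log2(599.3/492.2) = 0.284  (CG22521)
log2(36.82/10.26) = 1.843  (CG13384)
log2(1372/557.5) = 1.299  (CG33652)
The largest magnitude belongs to CG26837.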